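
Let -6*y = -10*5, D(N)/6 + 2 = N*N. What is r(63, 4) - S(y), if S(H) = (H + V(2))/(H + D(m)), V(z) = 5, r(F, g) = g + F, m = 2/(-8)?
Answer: 5613/79 ≈ 71.051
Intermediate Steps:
m = -¼ (m = 2*(-⅛) = -¼ ≈ -0.25000)
r(F, g) = F + g
D(N) = -12 + 6*N² (D(N) = -12 + 6*(N*N) = -12 + 6*N²)
y = 25/3 (y = -(-5)*5/3 = -⅙*(-50) = 25/3 ≈ 8.3333)
S(H) = (5 + H)/(-93/8 + H) (S(H) = (H + 5)/(H + (-12 + 6*(-¼)²)) = (5 + H)/(H + (-12 + 6*(1/16))) = (5 + H)/(H + (-12 + 3/8)) = (5 + H)/(H - 93/8) = (5 + H)/(-93/8 + H))
r(63, 4) - S(y) = (63 + 4) - 8*(5 + 25/3)/(-93 + 8*(25/3)) = 67 - 8*40/((-93 + 200/3)*3) = 67 - 8*40/((-79/3)*3) = 67 - 8*(-3)*40/(79*3) = 67 - 1*(-320/79) = 67 + 320/79 = 5613/79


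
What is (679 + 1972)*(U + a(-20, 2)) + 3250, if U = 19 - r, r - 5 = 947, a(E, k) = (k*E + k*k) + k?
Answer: -2560267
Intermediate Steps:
a(E, k) = k + k² + E*k (a(E, k) = (E*k + k²) + k = (k² + E*k) + k = k + k² + E*k)
r = 952 (r = 5 + 947 = 952)
U = -933 (U = 19 - 1*952 = 19 - 952 = -933)
(679 + 1972)*(U + a(-20, 2)) + 3250 = (679 + 1972)*(-933 + 2*(1 - 20 + 2)) + 3250 = 2651*(-933 + 2*(-17)) + 3250 = 2651*(-933 - 34) + 3250 = 2651*(-967) + 3250 = -2563517 + 3250 = -2560267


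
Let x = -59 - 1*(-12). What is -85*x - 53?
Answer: 3942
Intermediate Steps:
x = -47 (x = -59 + 12 = -47)
-85*x - 53 = -85*(-47) - 53 = 3995 - 53 = 3942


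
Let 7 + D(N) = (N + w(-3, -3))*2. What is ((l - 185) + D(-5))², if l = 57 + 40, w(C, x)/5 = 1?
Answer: 9025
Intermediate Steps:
w(C, x) = 5 (w(C, x) = 5*1 = 5)
l = 97
D(N) = 3 + 2*N (D(N) = -7 + (N + 5)*2 = -7 + (5 + N)*2 = -7 + (10 + 2*N) = 3 + 2*N)
((l - 185) + D(-5))² = ((97 - 185) + (3 + 2*(-5)))² = (-88 + (3 - 10))² = (-88 - 7)² = (-95)² = 9025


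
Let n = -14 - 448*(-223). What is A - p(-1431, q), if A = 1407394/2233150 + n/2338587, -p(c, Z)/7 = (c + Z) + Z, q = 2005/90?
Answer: -25340304443154961/2611207779525 ≈ -9704.4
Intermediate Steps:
q = 401/18 (q = 2005*(1/90) = 401/18 ≈ 22.278)
p(c, Z) = -14*Z - 7*c (p(c, Z) = -7*((c + Z) + Z) = -7*((Z + c) + Z) = -7*(c + 2*Z) = -14*Z - 7*c)
n = 99890 (n = -14 + 99904 = 99890)
A = 1757191332889/2611207779525 (A = 1407394/2233150 + 99890/2338587 = 1407394*(1/2233150) + 99890*(1/2338587) = 703697/1116575 + 99890/2338587 = 1757191332889/2611207779525 ≈ 0.67294)
A - p(-1431, q) = 1757191332889/2611207779525 - (-14*401/18 - 7*(-1431)) = 1757191332889/2611207779525 - (-2807/9 + 10017) = 1757191332889/2611207779525 - 1*87346/9 = 1757191332889/2611207779525 - 87346/9 = -25340304443154961/2611207779525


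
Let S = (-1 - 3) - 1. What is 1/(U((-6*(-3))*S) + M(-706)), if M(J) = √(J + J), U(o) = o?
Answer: -45/4756 - I*√353/4756 ≈ -0.0094617 - 0.0039504*I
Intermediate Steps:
S = -5 (S = -4 - 1 = -5)
M(J) = √2*√J (M(J) = √(2*J) = √2*√J)
1/(U((-6*(-3))*S) + M(-706)) = 1/(-6*(-3)*(-5) + √2*√(-706)) = 1/(18*(-5) + √2*(I*√706)) = 1/(-90 + 2*I*√353)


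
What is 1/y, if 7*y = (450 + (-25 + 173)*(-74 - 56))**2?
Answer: 7/353064100 ≈ 1.9826e-8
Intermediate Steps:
y = 353064100/7 (y = (450 + (-25 + 173)*(-74 - 56))**2/7 = (450 + 148*(-130))**2/7 = (450 - 19240)**2/7 = (1/7)*(-18790)**2 = (1/7)*353064100 = 353064100/7 ≈ 5.0438e+7)
1/y = 1/(353064100/7) = 7/353064100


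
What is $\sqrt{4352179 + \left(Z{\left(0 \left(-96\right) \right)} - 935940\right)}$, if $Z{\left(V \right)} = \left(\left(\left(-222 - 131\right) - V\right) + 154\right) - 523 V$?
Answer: $6 \sqrt{94890} \approx 1848.3$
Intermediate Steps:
$Z{\left(V \right)} = -199 - 524 V$ ($Z{\left(V \right)} = \left(\left(\left(-222 - 131\right) - V\right) + 154\right) - 523 V = \left(\left(-353 - V\right) + 154\right) - 523 V = \left(-199 - V\right) - 523 V = -199 - 524 V$)
$\sqrt{4352179 + \left(Z{\left(0 \left(-96\right) \right)} - 935940\right)} = \sqrt{4352179 - \left(936139 + 524 \cdot 0 \left(-96\right)\right)} = \sqrt{4352179 - 936139} = \sqrt{3416040} = 6 \sqrt{94890}$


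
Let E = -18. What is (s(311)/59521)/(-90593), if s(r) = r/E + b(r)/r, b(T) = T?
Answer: 293/97059347154 ≈ 3.0188e-9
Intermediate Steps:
s(r) = 1 - r/18 (s(r) = r/(-18) + r/r = r*(-1/18) + 1 = -r/18 + 1 = 1 - r/18)
(s(311)/59521)/(-90593) = ((1 - 1/18*311)/59521)/(-90593) = ((1 - 311/18)*(1/59521))*(-1/90593) = -293/18*1/59521*(-1/90593) = -293/1071378*(-1/90593) = 293/97059347154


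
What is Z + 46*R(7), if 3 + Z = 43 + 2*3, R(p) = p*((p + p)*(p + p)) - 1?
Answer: 63112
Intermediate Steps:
R(p) = -1 + 4*p**3 (R(p) = p*((2*p)*(2*p)) - 1 = p*(4*p**2) - 1 = 4*p**3 - 1 = -1 + 4*p**3)
Z = 46 (Z = -3 + (43 + 2*3) = -3 + (43 + 6) = -3 + 49 = 46)
Z + 46*R(7) = 46 + 46*(-1 + 4*7**3) = 46 + 46*(-1 + 4*343) = 46 + 46*(-1 + 1372) = 46 + 46*1371 = 46 + 63066 = 63112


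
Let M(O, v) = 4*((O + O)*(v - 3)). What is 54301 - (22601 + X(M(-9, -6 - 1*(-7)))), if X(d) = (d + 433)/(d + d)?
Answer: 9129023/288 ≈ 31698.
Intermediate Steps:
M(O, v) = 8*O*(-3 + v) (M(O, v) = 4*((2*O)*(-3 + v)) = 4*(2*O*(-3 + v)) = 8*O*(-3 + v))
X(d) = (433 + d)/(2*d) (X(d) = (433 + d)/((2*d)) = (433 + d)*(1/(2*d)) = (433 + d)/(2*d))
54301 - (22601 + X(M(-9, -6 - 1*(-7)))) = 54301 - (22601 + (433 + 8*(-9)*(-3 + (-6 - 1*(-7))))/(2*((8*(-9)*(-3 + (-6 - 1*(-7))))))) = 54301 - (22601 + (433 + 8*(-9)*(-3 + (-6 + 7)))/(2*((8*(-9)*(-3 + (-6 + 7)))))) = 54301 - (22601 + (433 + 8*(-9)*(-3 + 1))/(2*((8*(-9)*(-3 + 1))))) = 54301 - (22601 + (433 + 8*(-9)*(-2))/(2*((8*(-9)*(-2))))) = 54301 - (22601 + (1/2)*(433 + 144)/144) = 54301 - (22601 + (1/2)*(1/144)*577) = 54301 - (22601 + 577/288) = 54301 - 1*6509665/288 = 54301 - 6509665/288 = 9129023/288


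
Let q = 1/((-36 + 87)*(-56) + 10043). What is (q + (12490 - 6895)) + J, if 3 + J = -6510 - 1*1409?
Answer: -16724148/7187 ≈ -2327.0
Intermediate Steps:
J = -7922 (J = -3 + (-6510 - 1*1409) = -3 + (-6510 - 1409) = -3 - 7919 = -7922)
q = 1/7187 (q = 1/(51*(-56) + 10043) = 1/(-2856 + 10043) = 1/7187 ≈ 0.00013914)
(q + (12490 - 6895)) + J = (1/7187 + (12490 - 6895)) - 7922 = (1/7187 + 5595) - 7922 = 40211266/7187 - 7922 = -16724148/7187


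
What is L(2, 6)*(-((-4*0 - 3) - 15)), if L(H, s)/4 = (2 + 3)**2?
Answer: 1800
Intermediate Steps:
L(H, s) = 100 (L(H, s) = 4*(2 + 3)**2 = 4*5**2 = 4*25 = 100)
L(2, 6)*(-((-4*0 - 3) - 15)) = 100*(-((-4*0 - 3) - 15)) = 100*(-((0 - 3) - 15)) = 100*(-(-3 - 15)) = 100*(-1*(-18)) = 100*18 = 1800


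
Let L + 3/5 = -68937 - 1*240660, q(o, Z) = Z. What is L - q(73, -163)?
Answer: -1547173/5 ≈ -3.0943e+5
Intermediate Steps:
L = -1547988/5 (L = -⅗ + (-68937 - 1*240660) = -⅗ + (-68937 - 240660) = -⅗ - 309597 = -1547988/5 ≈ -3.0960e+5)
L - q(73, -163) = -1547988/5 - 1*(-163) = -1547988/5 + 163 = -1547173/5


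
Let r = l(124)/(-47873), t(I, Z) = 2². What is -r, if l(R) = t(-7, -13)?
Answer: 4/47873 ≈ 8.3554e-5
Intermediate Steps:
t(I, Z) = 4
l(R) = 4
r = -4/47873 (r = 4/(-47873) = 4*(-1/47873) = -4/47873 ≈ -8.3554e-5)
-r = -1*(-4/47873) = 4/47873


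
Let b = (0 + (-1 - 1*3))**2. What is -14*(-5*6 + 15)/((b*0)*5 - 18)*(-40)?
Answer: 1400/3 ≈ 466.67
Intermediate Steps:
b = 16 (b = (0 + (-1 - 3))**2 = (0 - 4)**2 = (-4)**2 = 16)
-14*(-5*6 + 15)/((b*0)*5 - 18)*(-40) = -14*(-5*6 + 15)/((16*0)*5 - 18)*(-40) = -14*(-30 + 15)/(0*5 - 18)*(-40) = -(-210)/(0 - 18)*(-40) = -(-210)/(-18)*(-40) = -(-210)*(-1)/18*(-40) = -14*5/6*(-40) = -35/3*(-40) = 1400/3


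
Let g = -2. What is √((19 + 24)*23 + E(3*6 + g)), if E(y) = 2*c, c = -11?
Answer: √967 ≈ 31.097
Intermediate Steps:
E(y) = -22 (E(y) = 2*(-11) = -22)
√((19 + 24)*23 + E(3*6 + g)) = √((19 + 24)*23 - 22) = √(43*23 - 22) = √(989 - 22) = √967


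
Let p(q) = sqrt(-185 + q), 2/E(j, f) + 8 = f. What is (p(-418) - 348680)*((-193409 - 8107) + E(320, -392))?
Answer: 351323003117/5 - 120909603*I*sqrt(67)/200 ≈ 7.0265e+10 - 4.9484e+6*I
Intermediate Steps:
E(j, f) = 2/(-8 + f)
(p(-418) - 348680)*((-193409 - 8107) + E(320, -392)) = (sqrt(-185 - 418) - 348680)*((-193409 - 8107) + 2/(-8 - 392)) = (sqrt(-603) - 348680)*(-201516 + 2/(-400)) = (3*I*sqrt(67) - 348680)*(-201516 + 2*(-1/400)) = (-348680 + 3*I*sqrt(67))*(-201516 - 1/200) = (-348680 + 3*I*sqrt(67))*(-40303201/200) = 351323003117/5 - 120909603*I*sqrt(67)/200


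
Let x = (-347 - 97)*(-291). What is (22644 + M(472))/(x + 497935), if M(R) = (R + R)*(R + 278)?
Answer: 730644/627139 ≈ 1.1650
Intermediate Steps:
x = 129204 (x = -444*(-291) = 129204)
M(R) = 2*R*(278 + R) (M(R) = (2*R)*(278 + R) = 2*R*(278 + R))
(22644 + M(472))/(x + 497935) = (22644 + 2*472*(278 + 472))/(129204 + 497935) = (22644 + 2*472*750)/627139 = (22644 + 708000)*(1/627139) = 730644*(1/627139) = 730644/627139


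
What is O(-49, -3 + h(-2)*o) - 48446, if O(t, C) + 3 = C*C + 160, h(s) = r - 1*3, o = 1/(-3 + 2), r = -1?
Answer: -48288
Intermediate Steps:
o = -1 (o = 1/(-1) = -1)
h(s) = -4 (h(s) = -1 - 1*3 = -1 - 3 = -4)
O(t, C) = 157 + C**2 (O(t, C) = -3 + (C*C + 160) = -3 + (C**2 + 160) = -3 + (160 + C**2) = 157 + C**2)
O(-49, -3 + h(-2)*o) - 48446 = (157 + (-3 - 4*(-1))**2) - 48446 = (157 + (-3 + 4)**2) - 48446 = (157 + 1**2) - 48446 = (157 + 1) - 48446 = 158 - 48446 = -48288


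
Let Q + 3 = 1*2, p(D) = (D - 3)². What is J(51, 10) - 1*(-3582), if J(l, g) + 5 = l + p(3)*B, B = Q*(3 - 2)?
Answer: 3628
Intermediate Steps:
p(D) = (-3 + D)²
Q = -1 (Q = -3 + 1*2 = -3 + 2 = -1)
B = -1 (B = -(3 - 2) = -1*1 = -1)
J(l, g) = -5 + l (J(l, g) = -5 + (l + (-3 + 3)²*(-1)) = -5 + (l + 0²*(-1)) = -5 + (l + 0*(-1)) = -5 + (l + 0) = -5 + l)
J(51, 10) - 1*(-3582) = (-5 + 51) - 1*(-3582) = 46 + 3582 = 3628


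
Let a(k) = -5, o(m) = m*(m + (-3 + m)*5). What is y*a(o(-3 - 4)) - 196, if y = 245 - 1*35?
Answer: -1246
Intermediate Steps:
o(m) = m*(-15 + 6*m) (o(m) = m*(m + (-15 + 5*m)) = m*(-15 + 6*m))
y = 210 (y = 245 - 35 = 210)
y*a(o(-3 - 4)) - 196 = 210*(-5) - 196 = -1050 - 196 = -1246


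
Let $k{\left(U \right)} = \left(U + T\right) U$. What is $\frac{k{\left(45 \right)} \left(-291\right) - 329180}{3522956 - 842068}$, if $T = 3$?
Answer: $- \frac{34205}{95746} \approx -0.35725$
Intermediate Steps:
$k{\left(U \right)} = U \left(3 + U\right)$ ($k{\left(U \right)} = \left(U + 3\right) U = \left(3 + U\right) U = U \left(3 + U\right)$)
$\frac{k{\left(45 \right)} \left(-291\right) - 329180}{3522956 - 842068} = \frac{45 \left(3 + 45\right) \left(-291\right) - 329180}{3522956 - 842068} = \frac{45 \cdot 48 \left(-291\right) - 329180}{2680888} = \left(2160 \left(-291\right) - 329180\right) \frac{1}{2680888} = \left(-628560 - 329180\right) \frac{1}{2680888} = \left(-957740\right) \frac{1}{2680888} = - \frac{34205}{95746}$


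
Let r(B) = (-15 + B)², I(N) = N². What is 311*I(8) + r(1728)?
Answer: 2954273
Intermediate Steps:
311*I(8) + r(1728) = 311*8² + (-15 + 1728)² = 311*64 + 1713² = 19904 + 2934369 = 2954273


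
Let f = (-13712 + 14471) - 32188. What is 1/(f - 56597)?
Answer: -1/88026 ≈ -1.1360e-5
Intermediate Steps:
f = -31429 (f = 759 - 32188 = -31429)
1/(f - 56597) = 1/(-31429 - 56597) = 1/(-88026) = -1/88026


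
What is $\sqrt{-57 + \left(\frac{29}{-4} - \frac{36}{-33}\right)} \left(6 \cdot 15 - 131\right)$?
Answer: $- \frac{41 i \sqrt{30569}}{22} \approx - 325.84 i$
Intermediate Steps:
$\sqrt{-57 + \left(\frac{29}{-4} - \frac{36}{-33}\right)} \left(6 \cdot 15 - 131\right) = \sqrt{-57 + \left(29 \left(- \frac{1}{4}\right) - - \frac{12}{11}\right)} \left(90 - 131\right) = \sqrt{-57 + \left(- \frac{29}{4} + \frac{12}{11}\right)} \left(-41\right) = \sqrt{-57 - \frac{271}{44}} \left(-41\right) = \sqrt{- \frac{2779}{44}} \left(-41\right) = \frac{i \sqrt{30569}}{22} \left(-41\right) = - \frac{41 i \sqrt{30569}}{22}$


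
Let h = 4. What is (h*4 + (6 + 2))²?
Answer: 576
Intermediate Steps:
(h*4 + (6 + 2))² = (4*4 + (6 + 2))² = (16 + 8)² = 24² = 576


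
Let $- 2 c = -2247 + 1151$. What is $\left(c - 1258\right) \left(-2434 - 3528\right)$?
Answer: $4233020$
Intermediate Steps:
$c = 548$ ($c = - \frac{-2247 + 1151}{2} = \left(- \frac{1}{2}\right) \left(-1096\right) = 548$)
$\left(c - 1258\right) \left(-2434 - 3528\right) = \left(548 - 1258\right) \left(-2434 - 3528\right) = \left(-710\right) \left(-5962\right) = 4233020$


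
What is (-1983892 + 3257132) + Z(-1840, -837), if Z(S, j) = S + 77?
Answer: 1271477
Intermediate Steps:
Z(S, j) = 77 + S
(-1983892 + 3257132) + Z(-1840, -837) = (-1983892 + 3257132) + (77 - 1840) = 1273240 - 1763 = 1271477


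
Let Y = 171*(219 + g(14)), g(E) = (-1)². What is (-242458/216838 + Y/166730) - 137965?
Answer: -249396803135294/1807669987 ≈ -1.3797e+5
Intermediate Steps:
g(E) = 1
Y = 37620 (Y = 171*(219 + 1) = 171*220 = 37620)
(-242458/216838 + Y/166730) - 137965 = (-242458/216838 + 37620/166730) - 137965 = (-242458*1/216838 + 37620*(1/166730)) - 137965 = (-121229/108419 + 3762/16673) - 137965 = -1613378839/1807669987 - 137965 = -249396803135294/1807669987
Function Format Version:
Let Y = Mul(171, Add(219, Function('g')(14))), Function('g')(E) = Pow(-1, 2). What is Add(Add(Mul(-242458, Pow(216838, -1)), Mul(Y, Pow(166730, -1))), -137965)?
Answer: Rational(-249396803135294, 1807669987) ≈ -1.3797e+5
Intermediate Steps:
Function('g')(E) = 1
Y = 37620 (Y = Mul(171, Add(219, 1)) = Mul(171, 220) = 37620)
Add(Add(Mul(-242458, Pow(216838, -1)), Mul(Y, Pow(166730, -1))), -137965) = Add(Add(Mul(-242458, Pow(216838, -1)), Mul(37620, Pow(166730, -1))), -137965) = Add(Add(Mul(-242458, Rational(1, 216838)), Mul(37620, Rational(1, 166730))), -137965) = Add(Add(Rational(-121229, 108419), Rational(3762, 16673)), -137965) = Add(Rational(-1613378839, 1807669987), -137965) = Rational(-249396803135294, 1807669987)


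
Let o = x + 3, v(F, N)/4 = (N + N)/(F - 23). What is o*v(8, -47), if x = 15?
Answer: 2256/5 ≈ 451.20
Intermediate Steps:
v(F, N) = 8*N/(-23 + F) (v(F, N) = 4*((N + N)/(F - 23)) = 4*((2*N)/(-23 + F)) = 4*(2*N/(-23 + F)) = 8*N/(-23 + F))
o = 18 (o = 15 + 3 = 18)
o*v(8, -47) = 18*(8*(-47)/(-23 + 8)) = 18*(8*(-47)/(-15)) = 18*(8*(-47)*(-1/15)) = 18*(376/15) = 2256/5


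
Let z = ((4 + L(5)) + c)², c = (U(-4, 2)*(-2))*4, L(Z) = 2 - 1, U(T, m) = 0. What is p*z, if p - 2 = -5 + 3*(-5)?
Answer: -450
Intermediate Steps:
L(Z) = 1
p = -18 (p = 2 + (-5 + 3*(-5)) = 2 + (-5 - 15) = 2 - 20 = -18)
c = 0 (c = (0*(-2))*4 = 0*4 = 0)
z = 25 (z = ((4 + 1) + 0)² = (5 + 0)² = 5² = 25)
p*z = -18*25 = -450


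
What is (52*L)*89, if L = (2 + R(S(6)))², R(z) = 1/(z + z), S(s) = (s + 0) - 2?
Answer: 334373/16 ≈ 20898.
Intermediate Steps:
S(s) = -2 + s (S(s) = s - 2 = -2 + s)
R(z) = 1/(2*z)
L = 289/64 (L = (2 + 1/(2*(-2 + 6)))² = (2 + (½)/4)² = (2 + (½)*(¼))² = (2 + ⅛)² = (17/8)² = 289/64 ≈ 4.5156)
(52*L)*89 = (52*(289/64))*89 = (3757/16)*89 = 334373/16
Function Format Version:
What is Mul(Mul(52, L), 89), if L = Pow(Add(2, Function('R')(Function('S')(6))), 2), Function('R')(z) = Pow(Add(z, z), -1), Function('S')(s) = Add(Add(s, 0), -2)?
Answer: Rational(334373, 16) ≈ 20898.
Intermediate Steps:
Function('S')(s) = Add(-2, s) (Function('S')(s) = Add(s, -2) = Add(-2, s))
Function('R')(z) = Mul(Rational(1, 2), Pow(z, -1)) (Function('R')(z) = Pow(Mul(2, z), -1) = Mul(Rational(1, 2), Pow(z, -1)))
L = Rational(289, 64) (L = Pow(Add(2, Mul(Rational(1, 2), Pow(Add(-2, 6), -1))), 2) = Pow(Add(2, Mul(Rational(1, 2), Pow(4, -1))), 2) = Pow(Add(2, Mul(Rational(1, 2), Rational(1, 4))), 2) = Pow(Add(2, Rational(1, 8)), 2) = Pow(Rational(17, 8), 2) = Rational(289, 64) ≈ 4.5156)
Mul(Mul(52, L), 89) = Mul(Mul(52, Rational(289, 64)), 89) = Mul(Rational(3757, 16), 89) = Rational(334373, 16)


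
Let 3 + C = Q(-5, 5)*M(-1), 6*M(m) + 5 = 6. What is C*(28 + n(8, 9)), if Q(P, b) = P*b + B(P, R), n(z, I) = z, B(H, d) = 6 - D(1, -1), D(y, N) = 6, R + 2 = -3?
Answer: -258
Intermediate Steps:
R = -5 (R = -2 - 3 = -5)
B(H, d) = 0 (B(H, d) = 6 - 1*6 = 6 - 6 = 0)
M(m) = ⅙ (M(m) = -⅚ + (⅙)*6 = -⅚ + 1 = ⅙)
Q(P, b) = P*b (Q(P, b) = P*b + 0 = P*b)
C = -43/6 (C = -3 - 5*5*(⅙) = -3 - 25*⅙ = -3 - 25/6 = -43/6 ≈ -7.1667)
C*(28 + n(8, 9)) = -43*(28 + 8)/6 = -43/6*36 = -258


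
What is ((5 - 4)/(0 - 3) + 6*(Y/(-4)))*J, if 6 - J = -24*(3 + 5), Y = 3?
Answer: -957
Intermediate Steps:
J = 198 (J = 6 - (-24)*(3 + 5) = 6 - (-24)*8 = 6 - 1*(-192) = 6 + 192 = 198)
((5 - 4)/(0 - 3) + 6*(Y/(-4)))*J = ((5 - 4)/(0 - 3) + 6*(3/(-4)))*198 = (1/(-3) + 6*(3*(-¼)))*198 = (1*(-⅓) + 6*(-¾))*198 = (-⅓ - 9/2)*198 = -29/6*198 = -957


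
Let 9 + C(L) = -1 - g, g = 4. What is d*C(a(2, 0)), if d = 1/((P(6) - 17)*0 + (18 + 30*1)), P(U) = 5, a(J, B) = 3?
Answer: -7/24 ≈ -0.29167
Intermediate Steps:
C(L) = -14 (C(L) = -9 + (-1 - 1*4) = -9 + (-1 - 4) = -9 - 5 = -14)
d = 1/48 (d = 1/((5 - 17)*0 + (18 + 30*1)) = 1/(-12*0 + (18 + 30)) = 1/(0 + 48) = 1/48 ≈ 0.020833)
d*C(a(2, 0)) = (1/48)*(-14) = -7/24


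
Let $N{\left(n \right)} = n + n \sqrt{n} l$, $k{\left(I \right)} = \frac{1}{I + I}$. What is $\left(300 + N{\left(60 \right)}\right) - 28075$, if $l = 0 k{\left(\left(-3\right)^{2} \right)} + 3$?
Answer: $-27715 + 360 \sqrt{15} \approx -26321.0$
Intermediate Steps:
$k{\left(I \right)} = \frac{1}{2 I}$
$l = 3$ ($l = 0 \frac{1}{2 \left(-3\right)^{2}} + 3 = 0 \frac{1}{2 \cdot 9} + 3 = 0 \cdot \frac{1}{2} \cdot \frac{1}{9} + 3 = 0 \cdot \frac{1}{18} + 3 = 0 + 3 = 3$)
$N{\left(n \right)} = n + 3 n^{\frac{3}{2}}$ ($N{\left(n \right)} = n + n \sqrt{n} 3 = n + n^{\frac{3}{2}} \cdot 3 = n + 3 n^{\frac{3}{2}}$)
$\left(300 + N{\left(60 \right)}\right) - 28075 = \left(300 + \left(60 + 3 \cdot 60^{\frac{3}{2}}\right)\right) - 28075 = \left(300 + \left(60 + 3 \cdot 120 \sqrt{15}\right)\right) - 28075 = \left(300 + \left(60 + 360 \sqrt{15}\right)\right) - 28075 = \left(360 + 360 \sqrt{15}\right) - 28075 = -27715 + 360 \sqrt{15}$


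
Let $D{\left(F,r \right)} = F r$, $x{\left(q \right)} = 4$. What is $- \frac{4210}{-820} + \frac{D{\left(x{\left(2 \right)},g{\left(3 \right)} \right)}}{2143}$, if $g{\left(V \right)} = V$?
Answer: $\frac{903187}{175726} \approx 5.1397$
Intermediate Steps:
$- \frac{4210}{-820} + \frac{D{\left(x{\left(2 \right)},g{\left(3 \right)} \right)}}{2143} = - \frac{4210}{-820} + \frac{4 \cdot 3}{2143} = \left(-4210\right) \left(- \frac{1}{820}\right) + 12 \cdot \frac{1}{2143} = \frac{421}{82} + \frac{12}{2143} = \frac{903187}{175726}$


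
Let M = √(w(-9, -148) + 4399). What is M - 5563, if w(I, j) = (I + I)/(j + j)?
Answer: -5563 + √24089257/74 ≈ -5496.7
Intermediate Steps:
w(I, j) = I/j (w(I, j) = (2*I)/((2*j)) = (2*I)*(1/(2*j)) = I/j)
M = √24089257/74 (M = √(-9/(-148) + 4399) = √(-9*(-1/148) + 4399) = √(9/148 + 4399) = √(651061/148) = √24089257/74 ≈ 66.325)
M - 5563 = √24089257/74 - 5563 = -5563 + √24089257/74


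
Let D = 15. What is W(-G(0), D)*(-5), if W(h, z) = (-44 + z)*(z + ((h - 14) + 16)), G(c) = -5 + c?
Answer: 3190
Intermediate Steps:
W(h, z) = (-44 + z)*(2 + h + z) (W(h, z) = (-44 + z)*(z + ((-14 + h) + 16)) = (-44 + z)*(z + (2 + h)) = (-44 + z)*(2 + h + z))
W(-G(0), D)*(-5) = (-88 + 15² - (-44)*(-5 + 0) - 42*15 - (-5 + 0)*15)*(-5) = (-88 + 225 - (-44)*(-5) - 630 - 1*(-5)*15)*(-5) = (-88 + 225 - 44*5 - 630 + 5*15)*(-5) = (-88 + 225 - 220 - 630 + 75)*(-5) = -638*(-5) = 3190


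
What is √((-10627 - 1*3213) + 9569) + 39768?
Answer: 39768 + I*√4271 ≈ 39768.0 + 65.353*I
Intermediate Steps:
√((-10627 - 1*3213) + 9569) + 39768 = √((-10627 - 3213) + 9569) + 39768 = √(-13840 + 9569) + 39768 = √(-4271) + 39768 = I*√4271 + 39768 = 39768 + I*√4271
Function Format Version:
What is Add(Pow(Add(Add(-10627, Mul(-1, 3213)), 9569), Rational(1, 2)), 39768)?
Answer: Add(39768, Mul(I, Pow(4271, Rational(1, 2)))) ≈ Add(39768., Mul(65.353, I))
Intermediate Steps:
Add(Pow(Add(Add(-10627, Mul(-1, 3213)), 9569), Rational(1, 2)), 39768) = Add(Pow(Add(Add(-10627, -3213), 9569), Rational(1, 2)), 39768) = Add(Pow(Add(-13840, 9569), Rational(1, 2)), 39768) = Add(Pow(-4271, Rational(1, 2)), 39768) = Add(Mul(I, Pow(4271, Rational(1, 2))), 39768) = Add(39768, Mul(I, Pow(4271, Rational(1, 2))))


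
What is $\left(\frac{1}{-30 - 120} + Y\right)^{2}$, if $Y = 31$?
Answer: $\frac{21613201}{22500} \approx 960.59$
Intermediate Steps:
$\left(\frac{1}{-30 - 120} + Y\right)^{2} = \left(\frac{1}{-30 - 120} + 31\right)^{2} = \left(\frac{1}{-150} + 31\right)^{2} = \left(- \frac{1}{150} + 31\right)^{2} = \left(\frac{4649}{150}\right)^{2} = \frac{21613201}{22500}$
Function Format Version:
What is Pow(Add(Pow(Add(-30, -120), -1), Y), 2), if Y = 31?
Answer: Rational(21613201, 22500) ≈ 960.59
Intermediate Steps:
Pow(Add(Pow(Add(-30, -120), -1), Y), 2) = Pow(Add(Pow(Add(-30, -120), -1), 31), 2) = Pow(Add(Pow(-150, -1), 31), 2) = Pow(Add(Rational(-1, 150), 31), 2) = Pow(Rational(4649, 150), 2) = Rational(21613201, 22500)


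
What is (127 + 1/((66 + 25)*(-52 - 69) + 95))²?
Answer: 1921913641561/119159056 ≈ 16129.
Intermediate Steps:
(127 + 1/((66 + 25)*(-52 - 69) + 95))² = (127 + 1/(91*(-121) + 95))² = (127 + 1/(-11011 + 95))² = (127 + 1/(-10916))² = (127 - 1/10916)² = (1386331/10916)² = 1921913641561/119159056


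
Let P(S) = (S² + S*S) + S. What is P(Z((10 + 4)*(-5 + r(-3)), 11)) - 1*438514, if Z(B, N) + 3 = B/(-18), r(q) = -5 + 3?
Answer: -35518468/81 ≈ -4.3850e+5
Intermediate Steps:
r(q) = -2
Z(B, N) = -3 - B/18 (Z(B, N) = -3 + B/(-18) = -3 - B/18)
P(S) = S + 2*S² (P(S) = (S² + S²) + S = 2*S² + S = S + 2*S²)
P(Z((10 + 4)*(-5 + r(-3)), 11)) - 1*438514 = (-3 - (10 + 4)*(-5 - 2)/18)*(1 + 2*(-3 - (10 + 4)*(-5 - 2)/18)) - 1*438514 = (-3 - 7*(-7)/9)*(1 + 2*(-3 - 7*(-7)/9)) - 438514 = (-3 - 1/18*(-98))*(1 + 2*(-3 - 1/18*(-98))) - 438514 = (-3 + 49/9)*(1 + 2*(-3 + 49/9)) - 438514 = 22*(1 + 2*(22/9))/9 - 438514 = 22*(1 + 44/9)/9 - 438514 = (22/9)*(53/9) - 438514 = 1166/81 - 438514 = -35518468/81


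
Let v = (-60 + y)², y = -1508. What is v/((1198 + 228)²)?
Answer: 614656/508369 ≈ 1.2091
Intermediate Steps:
v = 2458624 (v = (-60 - 1508)² = (-1568)² = 2458624)
v/((1198 + 228)²) = 2458624/((1198 + 228)²) = 2458624/(1426²) = 2458624/2033476 = 2458624*(1/2033476) = 614656/508369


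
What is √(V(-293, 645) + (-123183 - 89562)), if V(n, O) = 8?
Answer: I*√212737 ≈ 461.23*I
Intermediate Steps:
√(V(-293, 645) + (-123183 - 89562)) = √(8 + (-123183 - 89562)) = √(8 - 212745) = √(-212737) = I*√212737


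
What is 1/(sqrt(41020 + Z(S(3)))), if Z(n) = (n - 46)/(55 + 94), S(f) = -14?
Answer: sqrt(56917255)/1527980 ≈ 0.0049375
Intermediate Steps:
Z(n) = -46/149 + n/149 (Z(n) = (-46 + n)/149 = (-46 + n)*(1/149) = -46/149 + n/149)
1/(sqrt(41020 + Z(S(3)))) = 1/(sqrt(41020 + (-46/149 + (1/149)*(-14)))) = 1/(sqrt(41020 + (-46/149 - 14/149))) = 1/(sqrt(41020 - 60/149)) = 1/(sqrt(6111920/149)) = 1/(4*sqrt(56917255)/149) = sqrt(56917255)/1527980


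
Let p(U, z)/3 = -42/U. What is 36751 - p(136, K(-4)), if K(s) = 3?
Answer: 2499131/68 ≈ 36752.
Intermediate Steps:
p(U, z) = -126/U (p(U, z) = 3*(-42/U) = -126/U)
36751 - p(136, K(-4)) = 36751 - (-126)/136 = 36751 - 1*(-63/68) = 36751 + 63/68 = 2499131/68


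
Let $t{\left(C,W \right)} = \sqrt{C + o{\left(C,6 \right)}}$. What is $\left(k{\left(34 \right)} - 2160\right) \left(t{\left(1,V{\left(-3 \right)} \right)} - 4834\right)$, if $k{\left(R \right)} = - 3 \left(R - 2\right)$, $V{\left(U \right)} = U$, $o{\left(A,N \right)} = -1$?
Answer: $10905504$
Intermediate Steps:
$t{\left(C,W \right)} = \sqrt{-1 + C}$ ($t{\left(C,W \right)} = \sqrt{C - 1} = \sqrt{-1 + C}$)
$k{\left(R \right)} = 6 - 3 R$ ($k{\left(R \right)} = - 3 \left(-2 + R\right) = 6 - 3 R$)
$\left(k{\left(34 \right)} - 2160\right) \left(t{\left(1,V{\left(-3 \right)} \right)} - 4834\right) = \left(\left(6 - 102\right) - 2160\right) \left(\sqrt{-1 + 1} - 4834\right) = \left(\left(6 - 102\right) - 2160\right) \left(\sqrt{0} - 4834\right) = \left(-96 - 2160\right) \left(0 - 4834\right) = \left(-2256\right) \left(-4834\right) = 10905504$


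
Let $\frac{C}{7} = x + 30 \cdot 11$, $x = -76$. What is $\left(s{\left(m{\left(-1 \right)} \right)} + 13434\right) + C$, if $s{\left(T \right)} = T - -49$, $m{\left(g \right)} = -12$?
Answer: $15249$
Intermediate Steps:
$s{\left(T \right)} = 49 + T$ ($s{\left(T \right)} = T + 49 = 49 + T$)
$C = 1778$ ($C = 7 \left(-76 + 30 \cdot 11\right) = 7 \left(-76 + 330\right) = 7 \cdot 254 = 1778$)
$\left(s{\left(m{\left(-1 \right)} \right)} + 13434\right) + C = \left(\left(49 - 12\right) + 13434\right) + 1778 = \left(37 + 13434\right) + 1778 = 13471 + 1778 = 15249$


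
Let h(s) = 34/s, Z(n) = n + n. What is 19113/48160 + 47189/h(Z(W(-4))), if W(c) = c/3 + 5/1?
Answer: 24999819403/2456160 ≈ 10178.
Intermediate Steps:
W(c) = 5 + c/3 (W(c) = c*(⅓) + 5*1 = c/3 + 5 = 5 + c/3)
Z(n) = 2*n
19113/48160 + 47189/h(Z(W(-4))) = 19113/48160 + 47189/((34/((2*(5 + (⅓)*(-4)))))) = 19113*(1/48160) + 47189/((34/((2*(5 - 4/3))))) = 19113/48160 + 47189/((34/((2*(11/3))))) = 19113/48160 + 47189/((34/(22/3))) = 19113/48160 + 47189/((34*(3/22))) = 19113/48160 + 47189/(51/11) = 19113/48160 + 47189*(11/51) = 19113/48160 + 519079/51 = 24999819403/2456160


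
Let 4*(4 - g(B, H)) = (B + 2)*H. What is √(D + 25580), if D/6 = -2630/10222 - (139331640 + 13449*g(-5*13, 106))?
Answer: I*√25364921818763539/5111 ≈ 31161.0*I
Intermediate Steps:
g(B, H) = 4 - H*(2 + B)/4 (g(B, H) = 4 - (B + 2)*H/4 = 4 - (2 + B)*H/4 = 4 - H*(2 + B)/4)
D = -4962940721529/5111 (D = 6*(-2630/10222 - (138672639 - 13449/4*(-5*13)*106)) = 6*(-2630*1/10222 - (138672639 - 13449/4*(-65)*106)) = 6*(-1315/5111 - 13449/(1/(10360 + (4 - 53 + 3445/2)))) = 6*(-1315/5111 - 13449/(1/(10360 + 3347/2))) = 6*(-1315/5111 - 13449/(1/(24067/2))) = 6*(-1315/5111 - 13449/2/24067) = 6*(-1315/5111 - 13449*24067/2) = 6*(-1315/5111 - 323677083/2) = 6*(-1654313573843/10222) = -4962940721529/5111 ≈ -9.7103e+8)
√(D + 25580) = √(-4962940721529/5111 + 25580) = √(-4962809982149/5111) = I*√25364921818763539/5111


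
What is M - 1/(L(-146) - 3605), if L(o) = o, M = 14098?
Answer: 52881599/3751 ≈ 14098.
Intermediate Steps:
M - 1/(L(-146) - 3605) = 14098 - 1/(-146 - 3605) = 14098 - 1/(-3751) = 14098 - 1*(-1/3751) = 14098 + 1/3751 = 52881599/3751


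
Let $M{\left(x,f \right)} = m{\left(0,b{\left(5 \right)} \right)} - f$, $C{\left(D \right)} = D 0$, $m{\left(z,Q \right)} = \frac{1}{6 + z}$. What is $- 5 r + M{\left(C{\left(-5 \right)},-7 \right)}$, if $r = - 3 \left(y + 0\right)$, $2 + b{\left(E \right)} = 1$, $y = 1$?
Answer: $\frac{133}{6} \approx 22.167$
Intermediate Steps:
$b{\left(E \right)} = -1$ ($b{\left(E \right)} = -2 + 1 = -1$)
$C{\left(D \right)} = 0$
$M{\left(x,f \right)} = \frac{1}{6} - f$ ($M{\left(x,f \right)} = \frac{1}{6 + 0} - f = \frac{1}{6} - f$)
$r = -3$ ($r = - 3 \left(1 + 0\right) = \left(-3\right) 1 = -3$)
$- 5 r + M{\left(C{\left(-5 \right)},-7 \right)} = \left(-5\right) \left(-3\right) + \left(\frac{1}{6} - -7\right) = 15 + \left(\frac{1}{6} + 7\right) = 15 + \frac{43}{6} = \frac{133}{6}$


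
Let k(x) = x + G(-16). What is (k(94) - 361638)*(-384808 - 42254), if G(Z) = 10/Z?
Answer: 617607882567/4 ≈ 1.5440e+11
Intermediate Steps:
k(x) = -5/8 + x (k(x) = x + 10/(-16) = x + 10*(-1/16) = x - 5/8 = -5/8 + x)
(k(94) - 361638)*(-384808 - 42254) = ((-5/8 + 94) - 361638)*(-384808 - 42254) = (747/8 - 361638)*(-427062) = -2892357/8*(-427062) = 617607882567/4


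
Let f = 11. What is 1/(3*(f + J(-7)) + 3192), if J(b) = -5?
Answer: 1/3210 ≈ 0.00031153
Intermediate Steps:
1/(3*(f + J(-7)) + 3192) = 1/(3*(11 - 5) + 3192) = 1/(3*6 + 3192) = 1/(18 + 3192) = 1/3210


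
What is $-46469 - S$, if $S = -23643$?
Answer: $-22826$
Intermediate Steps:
$-46469 - S = -46469 - -23643 = -46469 + 23643 = -22826$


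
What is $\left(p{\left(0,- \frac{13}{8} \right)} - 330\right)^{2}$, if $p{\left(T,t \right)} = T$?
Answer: $108900$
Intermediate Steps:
$\left(p{\left(0,- \frac{13}{8} \right)} - 330\right)^{2} = \left(0 - 330\right)^{2} = \left(-330\right)^{2} = 108900$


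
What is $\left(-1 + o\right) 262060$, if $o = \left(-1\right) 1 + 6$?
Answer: $1048240$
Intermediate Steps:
$o = 5$ ($o = -1 + 6 = 5$)
$\left(-1 + o\right) 262060 = \left(-1 + 5\right) 262060 = 4 \cdot 262060 = 1048240$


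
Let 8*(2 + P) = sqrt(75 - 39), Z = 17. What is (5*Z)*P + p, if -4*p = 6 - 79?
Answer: -88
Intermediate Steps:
P = -5/4 (P = -2 + sqrt(75 - 39)/8 = -2 + sqrt(36)/8 = -2 + (1/8)*6 = -2 + 3/4 = -5/4 ≈ -1.2500)
p = 73/4 (p = -(6 - 79)/4 = -1/4*(-73) = 73/4 ≈ 18.250)
(5*Z)*P + p = (5*17)*(-5/4) + 73/4 = 85*(-5/4) + 73/4 = -425/4 + 73/4 = -88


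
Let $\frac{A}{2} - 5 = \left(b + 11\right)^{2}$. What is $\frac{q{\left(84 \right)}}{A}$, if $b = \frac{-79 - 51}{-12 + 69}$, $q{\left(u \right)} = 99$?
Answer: $\frac{321651}{526508} \approx 0.61091$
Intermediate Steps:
$b = - \frac{130}{57} \approx -2.2807$
$A = \frac{526508}{3249}$ ($A = 10 + 2 \left(- \frac{130}{57} + 11\right)^{2} = 10 + 2 \left(\frac{497}{57}\right)^{2} = 10 + 2 \cdot \frac{247009}{3249} = 10 + \frac{494018}{3249} = \frac{526508}{3249} \approx 162.05$)
$\frac{q{\left(84 \right)}}{A} = \frac{99}{\frac{526508}{3249}} = 99 \cdot \frac{3249}{526508} = \frac{321651}{526508}$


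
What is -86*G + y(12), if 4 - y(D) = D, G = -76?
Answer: 6528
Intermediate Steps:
y(D) = 4 - D
-86*G + y(12) = -86*(-76) + (4 - 1*12) = 6536 + (4 - 12) = 6536 - 8 = 6528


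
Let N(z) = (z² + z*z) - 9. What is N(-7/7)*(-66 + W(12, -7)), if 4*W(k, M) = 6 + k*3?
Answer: 777/2 ≈ 388.50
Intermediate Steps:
W(k, M) = 3/2 + 3*k/4 (W(k, M) = (6 + k*3)/4 = (6 + 3*k)/4 = 3/2 + 3*k/4)
N(z) = -9 + 2*z² (N(z) = (z² + z²) - 9 = 2*z² - 9 = -9 + 2*z²)
N(-7/7)*(-66 + W(12, -7)) = (-9 + 2*(-7/7)²)*(-66 + (3/2 + (¾)*12)) = (-9 + 2*(-7*⅐)²)*(-66 + (3/2 + 9)) = (-9 + 2*(-1)²)*(-66 + 21/2) = (-9 + 2*1)*(-111/2) = (-9 + 2)*(-111/2) = -7*(-111/2) = 777/2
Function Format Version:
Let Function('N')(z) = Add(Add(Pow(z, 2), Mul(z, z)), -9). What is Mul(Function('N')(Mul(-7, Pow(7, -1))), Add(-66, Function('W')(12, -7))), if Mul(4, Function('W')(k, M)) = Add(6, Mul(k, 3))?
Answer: Rational(777, 2) ≈ 388.50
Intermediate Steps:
Function('W')(k, M) = Add(Rational(3, 2), Mul(Rational(3, 4), k)) (Function('W')(k, M) = Mul(Rational(1, 4), Add(6, Mul(k, 3))) = Mul(Rational(1, 4), Add(6, Mul(3, k))) = Add(Rational(3, 2), Mul(Rational(3, 4), k)))
Function('N')(z) = Add(-9, Mul(2, Pow(z, 2))) (Function('N')(z) = Add(Add(Pow(z, 2), Pow(z, 2)), -9) = Add(Mul(2, Pow(z, 2)), -9) = Add(-9, Mul(2, Pow(z, 2))))
Mul(Function('N')(Mul(-7, Pow(7, -1))), Add(-66, Function('W')(12, -7))) = Mul(Add(-9, Mul(2, Pow(Mul(-7, Pow(7, -1)), 2))), Add(-66, Add(Rational(3, 2), Mul(Rational(3, 4), 12)))) = Mul(Add(-9, Mul(2, Pow(Mul(-7, Rational(1, 7)), 2))), Add(-66, Add(Rational(3, 2), 9))) = Mul(Add(-9, Mul(2, Pow(-1, 2))), Add(-66, Rational(21, 2))) = Mul(Add(-9, Mul(2, 1)), Rational(-111, 2)) = Mul(Add(-9, 2), Rational(-111, 2)) = Mul(-7, Rational(-111, 2)) = Rational(777, 2)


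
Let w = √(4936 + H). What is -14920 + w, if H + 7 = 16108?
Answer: -14920 + √21037 ≈ -14775.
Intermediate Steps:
H = 16101 (H = -7 + 16108 = 16101)
w = √21037 (w = √(4936 + 16101) = √21037 ≈ 145.04)
-14920 + w = -14920 + √21037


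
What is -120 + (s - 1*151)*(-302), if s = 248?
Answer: -29414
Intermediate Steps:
-120 + (s - 1*151)*(-302) = -120 + (248 - 1*151)*(-302) = -120 + (248 - 151)*(-302) = -120 + 97*(-302) = -120 - 29294 = -29414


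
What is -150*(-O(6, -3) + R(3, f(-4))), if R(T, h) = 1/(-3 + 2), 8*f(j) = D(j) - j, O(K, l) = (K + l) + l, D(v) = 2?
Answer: 150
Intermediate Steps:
O(K, l) = K + 2*l
f(j) = 1/4 - j/8 (f(j) = (2 - j)/8 = 1/4 - j/8)
R(T, h) = -1 (R(T, h) = 1/(-1) = -1)
-150*(-O(6, -3) + R(3, f(-4))) = -150*(-(6 + 2*(-3)) - 1) = -150*(-(6 - 6) - 1) = -150*(-1*0 - 1) = -150*(0 - 1) = -150*(-1) = 150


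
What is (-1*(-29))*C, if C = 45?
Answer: 1305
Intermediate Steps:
(-1*(-29))*C = -1*(-29)*45 = 29*45 = 1305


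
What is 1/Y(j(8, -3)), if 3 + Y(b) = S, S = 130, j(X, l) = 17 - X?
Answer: 1/127 ≈ 0.0078740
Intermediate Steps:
Y(b) = 127 (Y(b) = -3 + 130 = 127)
1/Y(j(8, -3)) = 1/127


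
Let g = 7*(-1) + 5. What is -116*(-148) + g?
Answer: 17166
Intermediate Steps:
g = -2 (g = -7 + 5 = -2)
-116*(-148) + g = -116*(-148) - 2 = 17168 - 2 = 17166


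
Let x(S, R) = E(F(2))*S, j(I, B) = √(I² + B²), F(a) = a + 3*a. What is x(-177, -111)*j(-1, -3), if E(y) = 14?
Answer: -2478*√10 ≈ -7836.1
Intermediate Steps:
F(a) = 4*a
j(I, B) = √(B² + I²)
x(S, R) = 14*S
x(-177, -111)*j(-1, -3) = (14*(-177))*√((-3)² + (-1)²) = -2478*√(9 + 1) = -2478*√10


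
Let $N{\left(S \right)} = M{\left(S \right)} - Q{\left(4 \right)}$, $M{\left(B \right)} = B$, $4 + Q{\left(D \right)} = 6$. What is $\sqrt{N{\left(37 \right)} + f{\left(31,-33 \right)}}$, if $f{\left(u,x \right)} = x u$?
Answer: $2 i \sqrt{247} \approx 31.432 i$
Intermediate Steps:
$f{\left(u,x \right)} = u x$
$Q{\left(D \right)} = 2$ ($Q{\left(D \right)} = -4 + 6 = 2$)
$N{\left(S \right)} = -2 + S$ ($N{\left(S \right)} = S - 2 = -2 + S$)
$\sqrt{N{\left(37 \right)} + f{\left(31,-33 \right)}} = \sqrt{\left(-2 + 37\right) + 31 \left(-33\right)} = \sqrt{35 - 1023} = \sqrt{-988} = 2 i \sqrt{247}$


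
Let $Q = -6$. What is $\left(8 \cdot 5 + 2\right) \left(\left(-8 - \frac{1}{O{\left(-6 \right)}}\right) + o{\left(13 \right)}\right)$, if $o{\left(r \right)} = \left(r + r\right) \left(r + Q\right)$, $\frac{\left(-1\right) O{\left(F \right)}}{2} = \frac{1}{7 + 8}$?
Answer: $7623$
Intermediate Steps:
$O{\left(F \right)} = - \frac{2}{15}$ ($O{\left(F \right)} = - \frac{2}{7 + 8} = - \frac{2}{15}$)
$o{\left(r \right)} = 2 r \left(-6 + r\right)$ ($o{\left(r \right)} = \left(r + r\right) \left(r - 6\right) = 2 r \left(-6 + r\right)$)
$\left(8 \cdot 5 + 2\right) \left(\left(-8 - \frac{1}{O{\left(-6 \right)}}\right) + o{\left(13 \right)}\right) = \left(8 \cdot 5 + 2\right) \left(\left(-8 - \frac{1}{- \frac{2}{15}}\right) + 2 \cdot 13 \left(-6 + 13\right)\right) = \left(40 + 2\right) \left(\left(-8 - - \frac{15}{2}\right) + 2 \cdot 13 \cdot 7\right) = 42 \left(\left(-8 + \frac{15}{2}\right) + 182\right) = 42 \left(- \frac{1}{2} + 182\right) = 42 \cdot \frac{363}{2} = 7623$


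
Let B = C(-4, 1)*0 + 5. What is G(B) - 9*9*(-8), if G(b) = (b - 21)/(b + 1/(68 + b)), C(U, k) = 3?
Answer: 118000/183 ≈ 644.81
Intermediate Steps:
B = 5 (B = 3*0 + 5 = 0 + 5 = 5)
G(b) = (-21 + b)/(b + 1/(68 + b))
G(B) - 9*9*(-8) = (-1428 + 5² + 47*5)/(1 + 5² + 68*5) - 9*9*(-8) = (-1428 + 25 + 235)/(1 + 25 + 340) - 81*(-8) = -1168/366 - 1*(-648) = (1/366)*(-1168) + 648 = -584/183 + 648 = 118000/183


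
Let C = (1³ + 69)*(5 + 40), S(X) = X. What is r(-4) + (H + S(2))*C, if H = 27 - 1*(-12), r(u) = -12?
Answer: 129138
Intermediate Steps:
H = 39 (H = 27 + 12 = 39)
C = 3150 (C = (1 + 69)*45 = 70*45 = 3150)
r(-4) + (H + S(2))*C = -12 + (39 + 2)*3150 = -12 + 41*3150 = -12 + 129150 = 129138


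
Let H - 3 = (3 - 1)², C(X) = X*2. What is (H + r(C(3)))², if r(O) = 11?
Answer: 324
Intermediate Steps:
C(X) = 2*X
H = 7 (H = 3 + (3 - 1)² = 3 + 2² = 3 + 4 = 7)
(H + r(C(3)))² = (7 + 11)² = 18² = 324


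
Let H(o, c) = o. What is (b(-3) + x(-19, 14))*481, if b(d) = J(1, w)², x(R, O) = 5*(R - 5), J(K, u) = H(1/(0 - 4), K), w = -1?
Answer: -923039/16 ≈ -57690.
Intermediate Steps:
J(K, u) = -¼ (J(K, u) = 1/(0 - 4) = 1/(-4) = -¼)
x(R, O) = -25 + 5*R (x(R, O) = 5*(-5 + R) = -25 + 5*R)
b(d) = 1/16 (b(d) = (-¼)² = 1/16)
(b(-3) + x(-19, 14))*481 = (1/16 + (-25 + 5*(-19)))*481 = (1/16 + (-25 - 95))*481 = (1/16 - 120)*481 = -1919/16*481 = -923039/16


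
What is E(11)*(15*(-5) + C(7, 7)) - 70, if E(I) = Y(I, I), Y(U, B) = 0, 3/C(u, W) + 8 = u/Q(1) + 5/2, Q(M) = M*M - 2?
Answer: -70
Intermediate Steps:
Q(M) = -2 + M² (Q(M) = M² - 2 = -2 + M²)
C(u, W) = 3/(-11/2 - u) (C(u, W) = 3/(-8 + (u/(-2 + 1²) + 5/2)) = 3/(-8 + (u/(-2 + 1) + 5*(½))) = 3/(-8 + (u/(-1) + 5/2)) = 3/(-8 + (u*(-1) + 5/2)) = 3/(-8 + (-u + 5/2)) = 3/(-8 + (5/2 - u)) = 3/(-11/2 - u))
E(I) = 0
E(11)*(15*(-5) + C(7, 7)) - 70 = 0*(15*(-5) - 6/(11 + 2*7)) - 70 = 0*(-75 - 6/(11 + 14)) - 70 = 0*(-75 - 6/25) - 70 = 0*(-1881/25) - 70 = 0 - 70 = -70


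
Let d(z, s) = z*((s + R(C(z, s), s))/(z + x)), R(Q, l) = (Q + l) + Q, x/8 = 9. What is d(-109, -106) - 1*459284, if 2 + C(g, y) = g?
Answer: -17040814/37 ≈ -4.6056e+5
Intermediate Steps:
x = 72 (x = 8*9 = 72)
C(g, y) = -2 + g
R(Q, l) = l + 2*Q
d(z, s) = z*(-4 + 2*s + 2*z)/(72 + z) (d(z, s) = z*((s + (s + 2*(-2 + z)))/(z + 72)) = z*((s + (s + (-4 + 2*z)))/(72 + z)) = z*((s + (-4 + s + 2*z))/(72 + z)) = z*((-4 + 2*s + 2*z)/(72 + z)) = z*(-4 + 2*s + 2*z)/(72 + z))
d(-109, -106) - 1*459284 = 2*(-109)*(-2 - 106 - 109)/(72 - 109) - 1*459284 = 2*(-109)*(-217)/(-37) - 459284 = 2*(-109)*(-1/37)*(-217) - 459284 = -47306/37 - 459284 = -17040814/37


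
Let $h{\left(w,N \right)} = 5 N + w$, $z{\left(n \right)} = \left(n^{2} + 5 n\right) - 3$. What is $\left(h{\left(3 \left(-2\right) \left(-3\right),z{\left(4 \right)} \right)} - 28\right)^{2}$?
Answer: $24025$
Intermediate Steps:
$z{\left(n \right)} = -3 + n^{2} + 5 n$
$h{\left(w,N \right)} = w + 5 N$
$\left(h{\left(3 \left(-2\right) \left(-3\right),z{\left(4 \right)} \right)} - 28\right)^{2} = \left(\left(3 \left(-2\right) \left(-3\right) + 5 \left(-3 + 4^{2} + 5 \cdot 4\right)\right) - 28\right)^{2} = \left(\left(\left(-6\right) \left(-3\right) + 5 \left(-3 + 16 + 20\right)\right) - 28\right)^{2} = \left(\left(18 + 5 \cdot 33\right) - 28\right)^{2} = \left(\left(18 + 165\right) - 28\right)^{2} = \left(183 - 28\right)^{2} = 155^{2} = 24025$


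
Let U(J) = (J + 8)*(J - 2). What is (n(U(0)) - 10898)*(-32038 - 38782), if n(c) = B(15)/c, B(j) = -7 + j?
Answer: 771831770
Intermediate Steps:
U(J) = (-2 + J)*(8 + J) (U(J) = (8 + J)*(-2 + J) = (-2 + J)*(8 + J))
n(c) = 8/c (n(c) = (-7 + 15)/c = 8/c)
(n(U(0)) - 10898)*(-32038 - 38782) = (8/(-16 + 0² + 6*0) - 10898)*(-32038 - 38782) = (8/(-16 + 0 + 0) - 10898)*(-70820) = (8/(-16) - 10898)*(-70820) = (8*(-1/16) - 10898)*(-70820) = (-½ - 10898)*(-70820) = -21797/2*(-70820) = 771831770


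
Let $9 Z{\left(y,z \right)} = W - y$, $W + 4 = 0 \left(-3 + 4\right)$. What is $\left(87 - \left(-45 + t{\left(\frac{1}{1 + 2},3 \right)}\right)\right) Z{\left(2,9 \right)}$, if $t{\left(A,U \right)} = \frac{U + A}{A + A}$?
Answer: $- \frac{254}{3} \approx -84.667$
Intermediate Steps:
$W = -4$ ($W = -4 + 0 \left(-3 + 4\right) = -4 + 0 \cdot 1 = -4 + 0 = -4$)
$Z{\left(y,z \right)} = - \frac{4}{9} - \frac{y}{9}$ ($Z{\left(y,z \right)} = \frac{-4 - y}{9} = - \frac{4}{9} - \frac{y}{9}$)
$t{\left(A,U \right)} = \frac{A + U}{2 A}$
$\left(87 - \left(-45 + t{\left(\frac{1}{1 + 2},3 \right)}\right)\right) Z{\left(2,9 \right)} = \left(87 + \left(45 - \frac{\frac{1}{1 + 2} + 3}{2 \frac{1}{1 + 2}}\right)\right) \left(- \frac{4}{9} - \frac{2}{9}\right) = \left(87 + \left(45 - \frac{\frac{1}{3} + 3}{2 \cdot \frac{1}{3}}\right)\right) \left(- \frac{4}{9} - \frac{2}{9}\right) = \left(87 + \left(45 - \frac{\frac{1}{\frac{1}{3}} \left(\frac{1}{3} + 3\right)}{2}\right)\right) \left(- \frac{2}{3}\right) = \left(87 + \left(45 - \frac{1}{2} \cdot 3 \cdot \frac{10}{3}\right)\right) \left(- \frac{2}{3}\right) = \left(87 + \left(45 - 5\right)\right) \left(- \frac{2}{3}\right) = \left(87 + 40\right) \left(- \frac{2}{3}\right) = 127 \left(- \frac{2}{3}\right) = - \frac{254}{3}$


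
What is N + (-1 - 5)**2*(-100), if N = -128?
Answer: -3728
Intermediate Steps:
N + (-1 - 5)**2*(-100) = -128 + (-1 - 5)**2*(-100) = -128 + (-6)**2*(-100) = -128 + 36*(-100) = -128 - 3600 = -3728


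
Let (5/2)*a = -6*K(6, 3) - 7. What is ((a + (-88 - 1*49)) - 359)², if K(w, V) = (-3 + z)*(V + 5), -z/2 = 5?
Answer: 1552516/25 ≈ 62101.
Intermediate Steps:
z = -10 (z = -2*5 = -10)
K(w, V) = -65 - 13*V (K(w, V) = (-3 - 10)*(V + 5) = -13*(5 + V) = -65 - 13*V)
a = 1234/5 (a = 2*(-6*(-65 - 13*3) - 7)/5 = 2*(-6*(-65 - 39) - 7)/5 = 2*(-6*(-104) - 7)/5 = 2*(624 - 7)/5 = (⅖)*617 = 1234/5 ≈ 246.80)
((a + (-88 - 1*49)) - 359)² = ((1234/5 + (-88 - 1*49)) - 359)² = ((1234/5 + (-88 - 49)) - 359)² = ((1234/5 - 137) - 359)² = (549/5 - 359)² = (-1246/5)² = 1552516/25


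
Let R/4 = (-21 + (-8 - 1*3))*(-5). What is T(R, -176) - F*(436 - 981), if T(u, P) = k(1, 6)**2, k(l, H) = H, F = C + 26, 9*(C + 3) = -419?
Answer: -115216/9 ≈ -12802.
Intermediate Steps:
C = -446/9 (C = -3 + (1/9)*(-419) = -3 - 419/9 = -446/9 ≈ -49.556)
R = 640 (R = 4*((-21 + (-8 - 1*3))*(-5)) = 4*((-21 + (-8 - 3))*(-5)) = 4*((-21 - 11)*(-5)) = 4*(-32*(-5)) = 4*160 = 640)
F = -212/9 (F = -446/9 + 26 = -212/9 ≈ -23.556)
T(u, P) = 36 (T(u, P) = 6**2 = 36)
T(R, -176) - F*(436 - 981) = 36 - (-212)*(436 - 981)/9 = 36 - (-212)*(-545)/9 = 36 - 1*115540/9 = 36 - 115540/9 = -115216/9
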